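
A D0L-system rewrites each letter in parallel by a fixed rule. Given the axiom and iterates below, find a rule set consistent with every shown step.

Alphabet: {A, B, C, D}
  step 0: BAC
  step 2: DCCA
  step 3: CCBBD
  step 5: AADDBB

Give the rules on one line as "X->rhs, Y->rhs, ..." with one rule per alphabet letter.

  step 2 ⇒ step 3: DCCA ⇒ CC·B·B·D
    A ↦ D
    C ↦ B
    D ↦ CC
    B ↦ A  (constrained at step 0)

A->D, B->A, C->B, D->CC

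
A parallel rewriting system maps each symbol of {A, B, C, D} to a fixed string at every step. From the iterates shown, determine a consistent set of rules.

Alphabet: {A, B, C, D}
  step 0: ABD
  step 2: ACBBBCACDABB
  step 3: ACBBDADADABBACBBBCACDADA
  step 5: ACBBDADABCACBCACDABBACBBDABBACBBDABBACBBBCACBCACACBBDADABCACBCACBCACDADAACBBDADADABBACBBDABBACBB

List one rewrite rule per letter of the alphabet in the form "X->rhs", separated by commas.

A->AC, B->DA, C->BB, D->BC

  step 2 ⇒ step 3: ACBBBCACDABB ⇒ AC·BB·DA·DA·DA·BB·AC·BB·BC·AC·DA·DA
    A ↦ AC
    B ↦ DA
    C ↦ BB
    D ↦ BC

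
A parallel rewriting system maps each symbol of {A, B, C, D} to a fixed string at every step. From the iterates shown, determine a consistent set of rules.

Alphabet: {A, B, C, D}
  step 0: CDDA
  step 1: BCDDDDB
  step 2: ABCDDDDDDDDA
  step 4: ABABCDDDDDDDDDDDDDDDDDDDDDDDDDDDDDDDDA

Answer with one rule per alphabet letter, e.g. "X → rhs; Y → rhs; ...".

  step 1 ⇒ step 2: BCDDDDB ⇒ A·BC·DD·DD·DD·DD·A
    B ↦ A
    C ↦ BC
    D ↦ DD
  step 0 ⇒ step 1: CDDA ⇒ BC·DD·DD·B
    A ↦ B

A->B, B->A, C->BC, D->DD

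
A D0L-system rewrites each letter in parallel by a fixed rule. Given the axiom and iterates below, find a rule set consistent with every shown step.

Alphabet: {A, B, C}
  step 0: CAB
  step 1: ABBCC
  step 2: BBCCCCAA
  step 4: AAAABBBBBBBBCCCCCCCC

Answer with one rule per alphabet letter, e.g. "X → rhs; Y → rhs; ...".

  step 1 ⇒ step 2: ABBCC ⇒ BB·CC·CC·A·A
    A ↦ BB
    B ↦ CC
    C ↦ A

A->BB, B->CC, C->A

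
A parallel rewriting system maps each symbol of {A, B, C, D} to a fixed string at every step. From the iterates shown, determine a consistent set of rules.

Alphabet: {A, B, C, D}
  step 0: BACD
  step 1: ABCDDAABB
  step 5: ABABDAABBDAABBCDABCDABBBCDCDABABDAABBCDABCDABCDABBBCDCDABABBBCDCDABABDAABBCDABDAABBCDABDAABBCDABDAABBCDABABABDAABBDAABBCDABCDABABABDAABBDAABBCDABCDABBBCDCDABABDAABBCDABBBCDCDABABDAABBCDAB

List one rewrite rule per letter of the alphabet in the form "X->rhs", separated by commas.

A->CD, B->AB, C->DAA, D->BB

  step 0 ⇒ step 1: BACD ⇒ AB·CD·DAA·BB
    A ↦ CD
    B ↦ AB
    C ↦ DAA
    D ↦ BB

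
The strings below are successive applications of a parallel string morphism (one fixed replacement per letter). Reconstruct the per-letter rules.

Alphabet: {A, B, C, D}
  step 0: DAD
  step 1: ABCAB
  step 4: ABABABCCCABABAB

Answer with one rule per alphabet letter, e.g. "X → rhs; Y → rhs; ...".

A->C, B->CC, C->D, D->AB

  step 0 ⇒ step 1: DAD ⇒ AB·C·AB
    A ↦ C
    D ↦ AB
    B ↦ CC  (constrained at step 1)
    C ↦ D  (constrained at step 1)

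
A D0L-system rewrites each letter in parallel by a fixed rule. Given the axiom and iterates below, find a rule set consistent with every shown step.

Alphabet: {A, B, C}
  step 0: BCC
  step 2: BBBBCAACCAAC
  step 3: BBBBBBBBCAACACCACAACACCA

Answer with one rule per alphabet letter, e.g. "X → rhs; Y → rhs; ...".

A->AC, B->BB, C->CA

  step 2 ⇒ step 3: BBBBCAACCAAC ⇒ BB·BB·BB·BB·CA·AC·AC·CA·CA·AC·AC·CA
    A ↦ AC
    B ↦ BB
    C ↦ CA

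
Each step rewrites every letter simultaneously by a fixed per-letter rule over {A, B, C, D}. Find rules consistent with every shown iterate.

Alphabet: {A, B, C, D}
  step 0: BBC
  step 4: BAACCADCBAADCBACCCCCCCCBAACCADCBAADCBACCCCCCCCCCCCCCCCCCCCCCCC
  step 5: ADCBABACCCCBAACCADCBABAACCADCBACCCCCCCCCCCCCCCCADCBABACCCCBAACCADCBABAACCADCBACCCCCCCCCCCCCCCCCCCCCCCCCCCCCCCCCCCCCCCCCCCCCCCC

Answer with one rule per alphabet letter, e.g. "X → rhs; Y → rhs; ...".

  step 4 ⇒ step 5: BAACCADCBAADCBACCCCCCCCBAACCADCBAADCBACCCCCCCCCCCCCCCCCCCCCCCC ⇒ ADC·BA·BA·CC·CC·BA·A·CC·ADC·BA·BA·A·CC·ADC·BA·CC·CC·CC·CC·CC·CC·CC·CC·ADC·BA·BA·CC·CC·BA·A·CC·ADC·BA·BA·A·CC·ADC·BA·CC·CC·CC·CC·CC·CC·CC·CC·CC·CC·CC·CC·CC·CC·CC·CC·CC·CC·CC·CC·CC·CC·CC·CC
    A ↦ BA
    B ↦ ADC
    C ↦ CC
    D ↦ A

A->BA, B->ADC, C->CC, D->A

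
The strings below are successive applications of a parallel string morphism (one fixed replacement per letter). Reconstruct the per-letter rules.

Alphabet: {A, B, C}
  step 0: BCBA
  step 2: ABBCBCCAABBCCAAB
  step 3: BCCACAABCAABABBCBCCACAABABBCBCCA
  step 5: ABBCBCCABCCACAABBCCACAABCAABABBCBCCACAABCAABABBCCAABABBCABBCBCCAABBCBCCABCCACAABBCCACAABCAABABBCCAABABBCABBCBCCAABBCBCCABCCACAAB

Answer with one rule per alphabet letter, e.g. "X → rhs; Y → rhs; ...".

A->BC, B->CA, C->AB

  step 2 ⇒ step 3: ABBCBCCAABBCCAAB ⇒ BC·CA·CA·AB·CA·AB·AB·BC·BC·CA·CA·AB·AB·BC·BC·CA
    A ↦ BC
    B ↦ CA
    C ↦ AB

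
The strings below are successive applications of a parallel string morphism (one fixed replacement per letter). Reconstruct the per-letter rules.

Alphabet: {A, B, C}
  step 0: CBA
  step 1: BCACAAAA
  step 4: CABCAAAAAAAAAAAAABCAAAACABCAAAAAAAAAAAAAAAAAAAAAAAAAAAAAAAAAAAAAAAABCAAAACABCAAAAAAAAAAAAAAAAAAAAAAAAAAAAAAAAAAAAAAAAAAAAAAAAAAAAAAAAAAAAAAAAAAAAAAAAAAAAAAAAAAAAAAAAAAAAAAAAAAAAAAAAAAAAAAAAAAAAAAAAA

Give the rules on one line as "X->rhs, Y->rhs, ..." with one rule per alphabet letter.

A->AAA, B->CA, C->BCA

  step 0 ⇒ step 1: CBA ⇒ BCA·CA·AAA
    A ↦ AAA
    B ↦ CA
    C ↦ BCA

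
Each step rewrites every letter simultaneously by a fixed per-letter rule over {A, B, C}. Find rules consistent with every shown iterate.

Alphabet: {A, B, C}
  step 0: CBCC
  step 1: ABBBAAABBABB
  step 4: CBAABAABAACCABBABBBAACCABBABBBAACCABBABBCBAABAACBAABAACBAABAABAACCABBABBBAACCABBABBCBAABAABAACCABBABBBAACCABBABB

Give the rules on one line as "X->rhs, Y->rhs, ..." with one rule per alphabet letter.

A->C, B->BAA, C->ABB

  step 0 ⇒ step 1: CBCC ⇒ ABB·BAA·ABB·ABB
    B ↦ BAA
    C ↦ ABB
    A ↦ C  (constrained at step 1)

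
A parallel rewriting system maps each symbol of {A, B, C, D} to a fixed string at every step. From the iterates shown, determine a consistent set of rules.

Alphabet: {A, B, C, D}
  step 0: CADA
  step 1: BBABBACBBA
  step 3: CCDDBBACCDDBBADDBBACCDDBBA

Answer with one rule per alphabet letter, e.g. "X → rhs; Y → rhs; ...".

A->BBA, B->D, C->BBA, D->C

  step 0 ⇒ step 1: CADA ⇒ BBA·BBA·C·BBA
    A ↦ BBA
    C ↦ BBA
    D ↦ C
    B ↦ D  (constrained at step 1)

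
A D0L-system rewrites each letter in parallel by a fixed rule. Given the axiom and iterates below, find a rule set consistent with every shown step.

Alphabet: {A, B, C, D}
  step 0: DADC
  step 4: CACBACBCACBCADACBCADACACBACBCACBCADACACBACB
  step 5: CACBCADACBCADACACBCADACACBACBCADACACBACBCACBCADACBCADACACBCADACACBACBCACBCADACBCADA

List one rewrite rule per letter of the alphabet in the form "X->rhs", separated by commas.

  step 4 ⇒ step 5: CACBACBCACBCADACBCADACACBACBCACBCADACACBACB ⇒ CA·CB·CA·DA·CB·CA·DA·CA·CB·CA·DA·CA·CB·A·CB·CA·DA·CA·CB·A·CB·CA·CB·CA·DA·CB·CA·DA·CA·CB·CA·DA·CA·CB·A·CB·CA·CB·CA·DA·CB·CA·DA
    A ↦ CB
    B ↦ DA
    C ↦ CA
    D ↦ A

A->CB, B->DA, C->CA, D->A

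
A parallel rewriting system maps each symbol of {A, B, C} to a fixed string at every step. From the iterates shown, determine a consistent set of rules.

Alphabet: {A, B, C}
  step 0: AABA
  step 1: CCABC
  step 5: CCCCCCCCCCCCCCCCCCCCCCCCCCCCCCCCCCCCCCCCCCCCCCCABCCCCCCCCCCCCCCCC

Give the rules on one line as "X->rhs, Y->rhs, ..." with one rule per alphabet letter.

A->C, B->AB, C->CC

  step 0 ⇒ step 1: AABA ⇒ C·C·AB·C
    A ↦ C
    B ↦ AB
    C ↦ CC  (constrained at step 1)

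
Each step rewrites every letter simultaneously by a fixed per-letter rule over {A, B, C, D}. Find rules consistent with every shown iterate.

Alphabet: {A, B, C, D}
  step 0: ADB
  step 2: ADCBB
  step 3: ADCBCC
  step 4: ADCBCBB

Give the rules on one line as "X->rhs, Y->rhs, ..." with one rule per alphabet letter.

A->AD, B->C, C->B, D->C

  step 3 ⇒ step 4: ADCBCC ⇒ AD·C·B·C·B·B
    A ↦ AD
    B ↦ C
    C ↦ B
    D ↦ C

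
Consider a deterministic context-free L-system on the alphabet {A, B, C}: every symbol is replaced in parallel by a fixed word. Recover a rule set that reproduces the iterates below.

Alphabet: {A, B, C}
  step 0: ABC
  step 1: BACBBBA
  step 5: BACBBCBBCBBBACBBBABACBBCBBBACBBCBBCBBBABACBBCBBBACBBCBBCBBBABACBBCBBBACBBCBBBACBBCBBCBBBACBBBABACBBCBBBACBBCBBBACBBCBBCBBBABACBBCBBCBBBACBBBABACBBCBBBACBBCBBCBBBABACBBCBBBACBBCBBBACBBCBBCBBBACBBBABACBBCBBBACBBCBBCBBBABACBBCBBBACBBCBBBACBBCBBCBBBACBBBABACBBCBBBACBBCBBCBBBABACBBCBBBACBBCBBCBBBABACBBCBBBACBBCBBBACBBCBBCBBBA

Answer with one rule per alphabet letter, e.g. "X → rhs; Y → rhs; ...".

  step 0 ⇒ step 1: ABC ⇒ BA·CBB·BA
    A ↦ BA
    B ↦ CBB
    C ↦ BA

A->BA, B->CBB, C->BA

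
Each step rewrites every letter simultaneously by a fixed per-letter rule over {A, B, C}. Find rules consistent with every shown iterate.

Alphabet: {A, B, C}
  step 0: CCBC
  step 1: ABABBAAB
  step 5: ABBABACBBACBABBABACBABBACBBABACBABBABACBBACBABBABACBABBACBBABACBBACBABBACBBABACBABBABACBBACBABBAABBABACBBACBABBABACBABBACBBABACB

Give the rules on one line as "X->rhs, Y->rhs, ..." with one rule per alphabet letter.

A->CB, B->BA, C->AB

  step 0 ⇒ step 1: CCBC ⇒ AB·AB·BA·AB
    B ↦ BA
    C ↦ AB
    A ↦ CB  (constrained at step 1)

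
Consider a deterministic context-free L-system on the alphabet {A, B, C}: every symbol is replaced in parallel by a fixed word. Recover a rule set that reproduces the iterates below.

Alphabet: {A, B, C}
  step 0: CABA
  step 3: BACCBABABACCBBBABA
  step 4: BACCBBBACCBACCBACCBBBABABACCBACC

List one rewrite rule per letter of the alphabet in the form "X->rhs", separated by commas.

A->CC, B->BA, C->B

  step 3 ⇒ step 4: BACCBABABACCBBBABA ⇒ BA·CC·B·B·BA·CC·BA·CC·BA·CC·B·B·BA·BA·BA·CC·BA·CC
    A ↦ CC
    B ↦ BA
    C ↦ B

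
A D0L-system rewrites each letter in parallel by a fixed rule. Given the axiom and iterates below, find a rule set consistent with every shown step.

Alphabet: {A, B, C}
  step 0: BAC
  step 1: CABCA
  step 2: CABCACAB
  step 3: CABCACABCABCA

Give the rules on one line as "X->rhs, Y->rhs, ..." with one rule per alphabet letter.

  step 2 ⇒ step 3: CABCACAB ⇒ CA·B·CA·CA·B·CA·B·CA
    A ↦ B
    B ↦ CA
    C ↦ CA

A->B, B->CA, C->CA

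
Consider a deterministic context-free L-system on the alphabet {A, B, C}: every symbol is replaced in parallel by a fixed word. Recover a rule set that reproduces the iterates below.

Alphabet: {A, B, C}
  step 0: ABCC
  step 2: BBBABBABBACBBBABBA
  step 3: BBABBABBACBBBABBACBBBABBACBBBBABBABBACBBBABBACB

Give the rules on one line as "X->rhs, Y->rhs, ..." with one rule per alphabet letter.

A->CB, B->BBA, C->B

  step 2 ⇒ step 3: BBBABBABBACBBBABBA ⇒ BBA·BBA·BBA·CB·BBA·BBA·CB·BBA·BBA·CB·B·BBA·BBA·BBA·CB·BBA·BBA·CB
    A ↦ CB
    B ↦ BBA
    C ↦ B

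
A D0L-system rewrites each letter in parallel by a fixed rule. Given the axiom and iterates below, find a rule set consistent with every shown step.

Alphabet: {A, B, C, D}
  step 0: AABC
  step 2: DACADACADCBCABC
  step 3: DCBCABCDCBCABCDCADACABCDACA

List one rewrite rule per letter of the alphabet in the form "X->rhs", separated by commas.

  step 2 ⇒ step 3: DACADACADCBCABC ⇒ DC·BC·A·BC·DC·BC·A·BC·DC·A·DAC·A·BC·DAC·A
    A ↦ BC
    B ↦ DAC
    C ↦ A
    D ↦ DC

A->BC, B->DAC, C->A, D->DC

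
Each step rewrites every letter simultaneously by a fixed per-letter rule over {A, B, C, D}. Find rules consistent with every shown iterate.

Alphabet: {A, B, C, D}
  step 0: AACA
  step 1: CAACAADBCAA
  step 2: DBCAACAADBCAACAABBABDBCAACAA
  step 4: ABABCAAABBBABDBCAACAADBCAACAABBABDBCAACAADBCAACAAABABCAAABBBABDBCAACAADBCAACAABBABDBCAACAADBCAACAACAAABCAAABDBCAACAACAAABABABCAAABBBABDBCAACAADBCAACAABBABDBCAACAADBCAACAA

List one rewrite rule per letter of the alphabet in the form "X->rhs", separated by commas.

  step 1 ⇒ step 2: CAACAADBCAA ⇒ DB·CAA·CAA·DB·CAA·CAA·BB·AB·DB·CAA·CAA
    A ↦ CAA
    B ↦ AB
    C ↦ DB
    D ↦ BB

A->CAA, B->AB, C->DB, D->BB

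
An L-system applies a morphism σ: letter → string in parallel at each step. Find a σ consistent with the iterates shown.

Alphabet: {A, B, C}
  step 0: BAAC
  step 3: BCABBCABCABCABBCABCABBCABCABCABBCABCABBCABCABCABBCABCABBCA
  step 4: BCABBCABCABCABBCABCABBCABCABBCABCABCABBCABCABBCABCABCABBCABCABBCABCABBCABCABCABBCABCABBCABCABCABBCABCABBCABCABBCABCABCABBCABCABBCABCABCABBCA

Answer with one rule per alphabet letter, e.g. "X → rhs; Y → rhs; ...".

A->BCA, B->BCA, C->B

  step 3 ⇒ step 4: BCABBCABCABCABBCABCABBCABCABCABBCABCABBCABCABCABBCABCABBCA ⇒ BCA·B·BCA·BCA·BCA·B·BCA·BCA·B·BCA·BCA·B·BCA·BCA·BCA·B·BCA·BCA·B·BCA·BCA·BCA·B·BCA·BCA·B·BCA·BCA·B·BCA·BCA·BCA·B·BCA·BCA·B·BCA·BCA·BCA·B·BCA·BCA·B·BCA·BCA·B·BCA·BCA·BCA·B·BCA·BCA·B·BCA·BCA·BCA·B·BCA
    A ↦ BCA
    B ↦ BCA
    C ↦ B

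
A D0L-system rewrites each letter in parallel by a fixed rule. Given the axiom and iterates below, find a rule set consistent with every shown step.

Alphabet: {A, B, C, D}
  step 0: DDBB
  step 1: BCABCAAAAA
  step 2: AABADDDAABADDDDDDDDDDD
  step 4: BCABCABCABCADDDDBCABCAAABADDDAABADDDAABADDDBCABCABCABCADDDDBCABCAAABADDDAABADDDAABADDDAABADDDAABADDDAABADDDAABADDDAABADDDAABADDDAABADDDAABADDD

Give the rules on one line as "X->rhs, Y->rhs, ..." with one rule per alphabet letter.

  step 1 ⇒ step 2: BCABCAAAAA ⇒ AA·BAD·DD·AA·BAD·DD·DD·DD·DD·DD
    A ↦ DD
    B ↦ AA
    C ↦ BAD
  step 0 ⇒ step 1: DDBB ⇒ BCA·BCA·AA·AA
    D ↦ BCA

A->DD, B->AA, C->BAD, D->BCA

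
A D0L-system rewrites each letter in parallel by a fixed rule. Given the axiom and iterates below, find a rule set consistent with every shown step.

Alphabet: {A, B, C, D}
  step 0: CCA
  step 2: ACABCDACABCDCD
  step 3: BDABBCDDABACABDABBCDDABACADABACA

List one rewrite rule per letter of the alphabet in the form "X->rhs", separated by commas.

  step 2 ⇒ step 3: ACABCDACABCDCD ⇒ B·DAB·B·CD·DAB·ACA·B·DAB·B·CD·DAB·ACA·DAB·ACA
    A ↦ B
    B ↦ CD
    C ↦ DAB
    D ↦ ACA

A->B, B->CD, C->DAB, D->ACA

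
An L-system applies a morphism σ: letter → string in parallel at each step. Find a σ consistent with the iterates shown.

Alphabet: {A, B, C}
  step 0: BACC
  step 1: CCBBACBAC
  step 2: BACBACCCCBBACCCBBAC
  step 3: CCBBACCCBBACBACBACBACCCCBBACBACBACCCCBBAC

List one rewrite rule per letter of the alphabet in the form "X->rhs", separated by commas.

A->CB, B->C, C->BAC

  step 2 ⇒ step 3: BACBACCCCBBACCCBBAC ⇒ C·CB·BAC·C·CB·BAC·BAC·BAC·BAC·C·C·CB·BAC·BAC·BAC·C·C·CB·BAC
    A ↦ CB
    B ↦ C
    C ↦ BAC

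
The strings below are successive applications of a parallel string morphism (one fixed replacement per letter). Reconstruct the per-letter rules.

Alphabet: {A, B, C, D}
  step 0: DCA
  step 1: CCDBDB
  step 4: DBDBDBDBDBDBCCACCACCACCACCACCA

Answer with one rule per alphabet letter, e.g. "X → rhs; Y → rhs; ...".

A->DB, B->A, C->DB, D->CC

  step 0 ⇒ step 1: DCA ⇒ CC·DB·DB
    A ↦ DB
    C ↦ DB
    D ↦ CC
    B ↦ A  (constrained at step 1)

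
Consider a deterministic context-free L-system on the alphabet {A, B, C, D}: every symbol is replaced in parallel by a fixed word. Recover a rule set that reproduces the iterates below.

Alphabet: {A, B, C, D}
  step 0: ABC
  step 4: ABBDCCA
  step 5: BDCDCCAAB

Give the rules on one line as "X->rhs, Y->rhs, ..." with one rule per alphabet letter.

  step 4 ⇒ step 5: ABBDCCA ⇒ B·DC·DC·C·A·A·B
    A ↦ B
    B ↦ DC
    C ↦ A
    D ↦ C

A->B, B->DC, C->A, D->C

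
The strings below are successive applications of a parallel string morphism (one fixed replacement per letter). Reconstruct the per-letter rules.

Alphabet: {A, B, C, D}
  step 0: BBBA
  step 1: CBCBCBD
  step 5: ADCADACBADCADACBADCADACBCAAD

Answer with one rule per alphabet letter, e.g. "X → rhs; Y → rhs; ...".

  step 0 ⇒ step 1: BBBA ⇒ CB·CB·CB·D
    A ↦ D
    B ↦ CB
    C ↦ A  (constrained at step 1)
    D ↦ CA  (constrained at step 1)

A->D, B->CB, C->A, D->CA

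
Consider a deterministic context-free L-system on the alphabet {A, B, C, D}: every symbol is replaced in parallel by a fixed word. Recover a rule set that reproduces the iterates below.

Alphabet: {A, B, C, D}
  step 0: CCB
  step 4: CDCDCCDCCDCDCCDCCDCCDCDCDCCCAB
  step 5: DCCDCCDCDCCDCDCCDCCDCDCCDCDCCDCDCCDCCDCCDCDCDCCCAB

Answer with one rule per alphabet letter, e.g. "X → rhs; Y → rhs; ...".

  step 4 ⇒ step 5: CDCDCCDCCDCDCCDCCDCCDCDCDCCCAB ⇒ DC·C·DC·C·DC·DC·C·DC·DC·C·DC·C·DC·DC·C·DC·DC·C·DC·DC·C·DC·C·DC·C·DC·DC·DC·CC·AB
    A ↦ CC
    B ↦ AB
    C ↦ DC
    D ↦ C

A->CC, B->AB, C->DC, D->C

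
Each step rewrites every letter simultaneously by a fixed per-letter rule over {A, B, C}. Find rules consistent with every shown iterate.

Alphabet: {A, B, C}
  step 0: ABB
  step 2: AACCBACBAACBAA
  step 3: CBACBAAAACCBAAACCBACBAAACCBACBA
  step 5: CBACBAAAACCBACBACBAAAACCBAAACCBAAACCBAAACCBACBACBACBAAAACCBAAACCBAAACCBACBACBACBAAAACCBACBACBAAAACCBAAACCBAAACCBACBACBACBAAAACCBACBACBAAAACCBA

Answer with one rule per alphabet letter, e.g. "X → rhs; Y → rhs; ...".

A->CBA, B->AC, C->A

  step 2 ⇒ step 3: AACCBACBAACBAA ⇒ CBA·CBA·A·A·AC·CBA·A·AC·CBA·CBA·A·AC·CBA·CBA
    A ↦ CBA
    B ↦ AC
    C ↦ A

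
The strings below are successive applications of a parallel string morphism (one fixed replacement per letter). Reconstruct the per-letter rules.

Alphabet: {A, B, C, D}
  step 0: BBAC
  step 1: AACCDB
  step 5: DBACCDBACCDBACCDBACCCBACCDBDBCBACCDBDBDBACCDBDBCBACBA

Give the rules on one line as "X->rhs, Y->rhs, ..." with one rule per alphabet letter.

  step 0 ⇒ step 1: BBAC ⇒ A·A·CC·DB
    A ↦ CC
    B ↦ A
    C ↦ DB
    D ↦ CB  (constrained at step 1)

A->CC, B->A, C->DB, D->CB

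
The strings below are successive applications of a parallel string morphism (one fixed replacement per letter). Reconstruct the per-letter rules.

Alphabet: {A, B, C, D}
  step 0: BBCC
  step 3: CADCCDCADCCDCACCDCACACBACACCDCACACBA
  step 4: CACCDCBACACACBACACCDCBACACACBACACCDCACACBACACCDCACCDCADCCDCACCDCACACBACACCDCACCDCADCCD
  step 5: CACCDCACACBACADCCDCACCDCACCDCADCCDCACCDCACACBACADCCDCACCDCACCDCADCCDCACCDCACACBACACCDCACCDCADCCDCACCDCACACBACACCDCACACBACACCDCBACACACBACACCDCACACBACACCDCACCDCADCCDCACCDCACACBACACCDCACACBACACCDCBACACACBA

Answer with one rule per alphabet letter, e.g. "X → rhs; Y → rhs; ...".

  step 4 ⇒ step 5: CACCDCBACACACBACACCDCBACACACBACACCDCACACBACACCDCACCDCADCCDCACCDCACACBACACCDCACCDCADCCD ⇒ CA·CCD·CA·CA·CBA·CA·D·CCD·CA·CCD·CA·CCD·CA·D·CCD·CA·CCD·CA·CA·CBA·CA·D·CCD·CA·CCD·CA·CCD·CA·D·CCD·CA·CCD·CA·CA·CBA·CA·CCD·CA·CCD·CA·D·CCD·CA·CCD·CA·CA·CBA·CA·CCD·CA·CA·CBA·CA·CCD·CBA·CA·CA·CBA·CA·CCD·CA·CA·CBA·CA·CCD·CA·CCD·CA·D·CCD·CA·CCD·CA·CA·CBA·CA·CCD·CA·CA·CBA·CA·CCD·CBA·CA·CA·CBA
    A ↦ CCD
    B ↦ D
    C ↦ CA
    D ↦ CBA

A->CCD, B->D, C->CA, D->CBA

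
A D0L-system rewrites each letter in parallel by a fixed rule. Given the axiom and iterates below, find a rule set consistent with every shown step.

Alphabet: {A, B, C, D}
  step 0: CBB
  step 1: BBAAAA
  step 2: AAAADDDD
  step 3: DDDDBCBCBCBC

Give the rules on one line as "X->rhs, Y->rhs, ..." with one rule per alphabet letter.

A->D, B->AA, C->BB, D->BC

  step 2 ⇒ step 3: AAAADDDD ⇒ D·D·D·D·BC·BC·BC·BC
    A ↦ D
    D ↦ BC
  step 0 ⇒ step 1: CBB ⇒ BB·AA·AA
    B ↦ AA
  step 0 ⇒ step 1: CBB ⇒ BB·AA·AA
    C ↦ BB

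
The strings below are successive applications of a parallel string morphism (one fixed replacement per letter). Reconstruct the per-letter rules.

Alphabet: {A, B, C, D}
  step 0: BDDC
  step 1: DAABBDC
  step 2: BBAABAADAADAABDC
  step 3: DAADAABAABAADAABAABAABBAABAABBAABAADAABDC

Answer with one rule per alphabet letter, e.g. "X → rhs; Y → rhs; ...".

A->BAA, B->DAA, C->DC, D->B

  step 2 ⇒ step 3: BBAABAADAADAABDC ⇒ DAA·DAA·BAA·BAA·DAA·BAA·BAA·B·BAA·BAA·B·BAA·BAA·DAA·B·DC
    A ↦ BAA
    B ↦ DAA
    C ↦ DC
    D ↦ B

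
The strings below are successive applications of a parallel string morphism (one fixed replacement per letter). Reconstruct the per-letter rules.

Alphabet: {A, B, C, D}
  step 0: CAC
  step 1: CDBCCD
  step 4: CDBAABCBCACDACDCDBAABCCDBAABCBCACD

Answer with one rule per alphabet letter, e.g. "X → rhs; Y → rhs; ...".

A->BC, B->A, C->CD, D->BA

  step 0 ⇒ step 1: CAC ⇒ CD·BC·CD
    A ↦ BC
    C ↦ CD
    B ↦ A  (constrained at step 1)
    D ↦ BA  (constrained at step 1)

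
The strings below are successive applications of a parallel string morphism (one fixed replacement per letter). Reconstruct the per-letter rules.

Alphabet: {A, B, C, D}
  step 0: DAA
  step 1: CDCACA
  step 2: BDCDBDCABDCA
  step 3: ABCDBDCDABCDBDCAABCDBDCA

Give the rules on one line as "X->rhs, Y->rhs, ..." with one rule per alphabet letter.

A->CA, B->AB, C->BD, D->CD

  step 2 ⇒ step 3: BDCDBDCABDCA ⇒ AB·CD·BD·CD·AB·CD·BD·CA·AB·CD·BD·CA
    A ↦ CA
    B ↦ AB
    C ↦ BD
    D ↦ CD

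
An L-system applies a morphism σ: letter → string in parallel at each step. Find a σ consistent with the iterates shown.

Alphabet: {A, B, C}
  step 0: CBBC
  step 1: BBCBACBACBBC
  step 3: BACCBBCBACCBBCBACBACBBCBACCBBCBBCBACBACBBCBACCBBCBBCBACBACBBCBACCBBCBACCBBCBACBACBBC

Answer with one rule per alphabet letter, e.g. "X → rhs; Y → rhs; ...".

  step 0 ⇒ step 1: CBBC ⇒ BBC·BAC·BAC·BBC
    B ↦ BAC
    C ↦ BBC
    A ↦ C  (constrained at step 1)

A->C, B->BAC, C->BBC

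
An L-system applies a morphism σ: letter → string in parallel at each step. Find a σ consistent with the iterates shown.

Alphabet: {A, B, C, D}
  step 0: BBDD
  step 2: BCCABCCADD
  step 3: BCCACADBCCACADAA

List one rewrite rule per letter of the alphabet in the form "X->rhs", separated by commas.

  step 2 ⇒ step 3: BCCABCCADD ⇒ BC·CA·CA·D·BC·CA·CA·D·A·A
    A ↦ D
    B ↦ BC
    C ↦ CA
    D ↦ A

A->D, B->BC, C->CA, D->A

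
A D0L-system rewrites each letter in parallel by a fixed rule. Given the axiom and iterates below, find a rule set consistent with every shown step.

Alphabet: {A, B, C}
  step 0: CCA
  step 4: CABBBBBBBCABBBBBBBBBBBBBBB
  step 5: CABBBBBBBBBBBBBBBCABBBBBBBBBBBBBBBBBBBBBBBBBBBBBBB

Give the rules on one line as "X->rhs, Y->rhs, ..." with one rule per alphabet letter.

A->B, B->BB, C->CA

  step 4 ⇒ step 5: CABBBBBBBCABBBBBBBBBBBBBBB ⇒ CA·B·BB·BB·BB·BB·BB·BB·BB·CA·B·BB·BB·BB·BB·BB·BB·BB·BB·BB·BB·BB·BB·BB·BB·BB
    A ↦ B
    B ↦ BB
    C ↦ CA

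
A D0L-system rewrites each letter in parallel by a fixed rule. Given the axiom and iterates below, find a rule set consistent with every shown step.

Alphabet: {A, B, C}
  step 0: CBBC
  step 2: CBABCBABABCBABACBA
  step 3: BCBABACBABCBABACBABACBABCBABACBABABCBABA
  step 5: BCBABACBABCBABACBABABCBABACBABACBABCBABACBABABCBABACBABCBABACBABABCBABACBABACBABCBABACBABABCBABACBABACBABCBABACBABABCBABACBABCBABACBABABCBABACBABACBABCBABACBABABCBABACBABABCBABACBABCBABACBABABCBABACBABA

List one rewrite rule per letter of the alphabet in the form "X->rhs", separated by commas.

  step 2 ⇒ step 3: CBABCBABABCBABACBA ⇒ B·CBA·BA·CBA·B·CBA·BA·CBA·BA·CBA·B·CBA·BA·CBA·BA·B·CBA·BA
    A ↦ BA
    B ↦ CBA
    C ↦ B

A->BA, B->CBA, C->B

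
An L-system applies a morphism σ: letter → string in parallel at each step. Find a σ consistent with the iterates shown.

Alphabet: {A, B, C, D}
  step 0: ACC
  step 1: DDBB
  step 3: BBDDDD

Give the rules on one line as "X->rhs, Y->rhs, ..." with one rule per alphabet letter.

A->DD, B->A, C->B, D->C

  step 0 ⇒ step 1: ACC ⇒ DD·B·B
    A ↦ DD
    C ↦ B
    B ↦ A  (constrained at step 1)
    D ↦ C  (constrained at step 1)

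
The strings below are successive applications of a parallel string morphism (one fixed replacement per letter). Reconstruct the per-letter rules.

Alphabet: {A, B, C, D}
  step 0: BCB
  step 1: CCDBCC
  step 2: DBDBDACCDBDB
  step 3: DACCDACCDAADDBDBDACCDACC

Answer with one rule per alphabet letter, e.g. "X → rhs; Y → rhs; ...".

A->AD, B->CC, C->DB, D->DA

  step 2 ⇒ step 3: DBDBDACCDBDB ⇒ DA·CC·DA·CC·DA·AD·DB·DB·DA·CC·DA·CC
    A ↦ AD
    B ↦ CC
    C ↦ DB
    D ↦ DA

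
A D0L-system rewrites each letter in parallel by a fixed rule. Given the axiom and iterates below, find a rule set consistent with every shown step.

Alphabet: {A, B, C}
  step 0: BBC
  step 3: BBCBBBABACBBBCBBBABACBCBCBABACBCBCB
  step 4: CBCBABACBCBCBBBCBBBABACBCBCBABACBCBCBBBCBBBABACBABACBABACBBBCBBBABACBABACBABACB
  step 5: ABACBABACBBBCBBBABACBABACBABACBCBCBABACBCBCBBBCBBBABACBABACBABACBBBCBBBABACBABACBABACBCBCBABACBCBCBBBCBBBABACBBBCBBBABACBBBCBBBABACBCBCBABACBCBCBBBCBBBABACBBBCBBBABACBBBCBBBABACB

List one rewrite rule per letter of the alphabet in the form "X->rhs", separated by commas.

  step 4 ⇒ step 5: CBCBABACBCBCBBBCBBBABACBCBCBABACBCBCBBBCBBBABACBABACBABACBBBCBBBABACBABACBABACB ⇒ ABA·CB·ABA·CB·BB·CB·BB·ABA·CB·ABA·CB·ABA·CB·CB·CB·ABA·CB·CB·CB·BB·CB·BB·ABA·CB·ABA·CB·ABA·CB·BB·CB·BB·ABA·CB·ABA·CB·ABA·CB·CB·CB·ABA·CB·CB·CB·BB·CB·BB·ABA·CB·BB·CB·BB·ABA·CB·BB·CB·BB·ABA·CB·CB·CB·ABA·CB·CB·CB·BB·CB·BB·ABA·CB·BB·CB·BB·ABA·CB·BB·CB·BB·ABA·CB
    A ↦ BB
    B ↦ CB
    C ↦ ABA

A->BB, B->CB, C->ABA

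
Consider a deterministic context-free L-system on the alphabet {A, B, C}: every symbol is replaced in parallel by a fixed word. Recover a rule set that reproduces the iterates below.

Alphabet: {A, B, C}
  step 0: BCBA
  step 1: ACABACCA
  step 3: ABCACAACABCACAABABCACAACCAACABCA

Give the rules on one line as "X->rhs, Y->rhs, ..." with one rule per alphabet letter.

A->CA, B->AC, C->AB

  step 0 ⇒ step 1: BCBA ⇒ AC·AB·AC·CA
    A ↦ CA
    B ↦ AC
    C ↦ AB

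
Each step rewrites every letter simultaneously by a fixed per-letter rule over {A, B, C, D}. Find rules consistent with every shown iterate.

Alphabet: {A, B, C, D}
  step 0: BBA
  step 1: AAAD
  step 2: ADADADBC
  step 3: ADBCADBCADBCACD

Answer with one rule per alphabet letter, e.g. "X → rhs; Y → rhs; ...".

A->AD, B->A, C->CD, D->BC

  step 2 ⇒ step 3: ADADADBC ⇒ AD·BC·AD·BC·AD·BC·A·CD
    A ↦ AD
    B ↦ A
    C ↦ CD
    D ↦ BC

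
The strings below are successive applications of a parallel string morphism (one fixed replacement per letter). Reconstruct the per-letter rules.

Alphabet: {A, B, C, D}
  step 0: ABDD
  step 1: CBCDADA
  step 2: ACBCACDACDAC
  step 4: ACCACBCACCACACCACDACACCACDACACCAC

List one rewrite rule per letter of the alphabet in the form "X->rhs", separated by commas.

  step 1 ⇒ step 2: CBCDADA ⇒ AC·BC·AC·DA·C·DA·C
    A ↦ C
    B ↦ BC
    C ↦ AC
    D ↦ DA

A->C, B->BC, C->AC, D->DA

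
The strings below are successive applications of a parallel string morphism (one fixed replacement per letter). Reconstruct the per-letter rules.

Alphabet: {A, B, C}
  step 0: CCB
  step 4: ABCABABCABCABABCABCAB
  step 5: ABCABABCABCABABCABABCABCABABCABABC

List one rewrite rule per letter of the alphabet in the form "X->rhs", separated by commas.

  step 4 ⇒ step 5: ABCABABCABCABABCABCAB ⇒ AB·C·AB·AB·C·AB·C·AB·AB·C·AB·AB·C·AB·C·AB·AB·C·AB·AB·C
    A ↦ AB
    B ↦ C
    C ↦ AB

A->AB, B->C, C->AB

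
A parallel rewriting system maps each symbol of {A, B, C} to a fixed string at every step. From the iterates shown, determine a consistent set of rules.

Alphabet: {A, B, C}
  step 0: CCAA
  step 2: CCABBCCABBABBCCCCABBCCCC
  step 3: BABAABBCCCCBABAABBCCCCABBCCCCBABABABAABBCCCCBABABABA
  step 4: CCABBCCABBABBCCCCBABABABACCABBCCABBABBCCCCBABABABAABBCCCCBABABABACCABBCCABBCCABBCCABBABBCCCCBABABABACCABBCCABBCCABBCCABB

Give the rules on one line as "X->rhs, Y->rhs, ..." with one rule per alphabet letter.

  step 3 ⇒ step 4: BABAABBCCCCBABAABBCCCCABBCCCCBABABABAABBCCCCBABABABA ⇒ CC·ABB·CC·ABB·ABB·CC·CC·BA·BA·BA·BA·CC·ABB·CC·ABB·ABB·CC·CC·BA·BA·BA·BA·ABB·CC·CC·BA·BA·BA·BA·CC·ABB·CC·ABB·CC·ABB·CC·ABB·ABB·CC·CC·BA·BA·BA·BA·CC·ABB·CC·ABB·CC·ABB·CC·ABB
    A ↦ ABB
    B ↦ CC
    C ↦ BA

A->ABB, B->CC, C->BA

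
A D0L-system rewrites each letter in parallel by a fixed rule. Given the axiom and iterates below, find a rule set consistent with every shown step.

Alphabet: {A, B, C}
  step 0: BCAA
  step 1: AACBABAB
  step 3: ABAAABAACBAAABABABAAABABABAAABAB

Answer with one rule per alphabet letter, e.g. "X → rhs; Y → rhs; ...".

  step 0 ⇒ step 1: BCAA ⇒ AA·CB·AB·AB
    A ↦ AB
    B ↦ AA
    C ↦ CB

A->AB, B->AA, C->CB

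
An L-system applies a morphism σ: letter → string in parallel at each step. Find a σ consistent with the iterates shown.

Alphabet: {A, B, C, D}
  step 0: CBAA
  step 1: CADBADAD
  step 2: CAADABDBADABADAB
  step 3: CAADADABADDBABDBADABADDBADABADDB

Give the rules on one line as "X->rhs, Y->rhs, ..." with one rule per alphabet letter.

  step 2 ⇒ step 3: CAADABDBADABADAB ⇒ CA·AD·AD·AB·AD·DB·AB·DB·AD·AB·AD·DB·AD·AB·AD·DB
    A ↦ AD
    B ↦ DB
    C ↦ CA
    D ↦ AB

A->AD, B->DB, C->CA, D->AB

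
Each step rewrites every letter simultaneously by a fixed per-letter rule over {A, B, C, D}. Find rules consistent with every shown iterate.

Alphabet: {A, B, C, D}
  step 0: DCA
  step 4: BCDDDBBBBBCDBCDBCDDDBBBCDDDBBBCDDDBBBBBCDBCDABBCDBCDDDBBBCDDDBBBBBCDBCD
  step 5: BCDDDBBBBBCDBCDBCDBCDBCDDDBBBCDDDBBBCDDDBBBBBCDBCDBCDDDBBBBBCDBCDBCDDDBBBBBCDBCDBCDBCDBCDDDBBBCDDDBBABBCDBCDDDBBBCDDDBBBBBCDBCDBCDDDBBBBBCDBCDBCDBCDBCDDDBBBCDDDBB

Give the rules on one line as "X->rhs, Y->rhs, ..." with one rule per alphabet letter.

  step 4 ⇒ step 5: BCDDDBBBBBCDBCDBCDDDBBBCDDDBBBCDDDBBBBBCDBCDABBCDBCDDDBBBCDDDBBBBBCDBCD ⇒ BCD·DDB·B·B·B·BCD·BCD·BCD·BCD·BCD·DDB·B·BCD·DDB·B·BCD·DDB·B·B·B·BCD·BCD·BCD·DDB·B·B·B·BCD·BCD·BCD·DDB·B·B·B·BCD·BCD·BCD·BCD·BCD·DDB·B·BCD·DDB·B·AB·BCD·BCD·DDB·B·BCD·DDB·B·B·B·BCD·BCD·BCD·DDB·B·B·B·BCD·BCD·BCD·BCD·BCD·DDB·B·BCD·DDB·B
    A ↦ AB
    B ↦ BCD
    C ↦ DDB
    D ↦ B

A->AB, B->BCD, C->DDB, D->B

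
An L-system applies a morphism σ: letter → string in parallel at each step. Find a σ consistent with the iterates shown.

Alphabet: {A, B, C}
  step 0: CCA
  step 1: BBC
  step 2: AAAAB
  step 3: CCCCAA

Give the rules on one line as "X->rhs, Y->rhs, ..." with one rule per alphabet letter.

A->C, B->AA, C->B

  step 2 ⇒ step 3: AAAAB ⇒ C·C·C·C·AA
    A ↦ C
    B ↦ AA
  step 0 ⇒ step 1: CCA ⇒ B·B·C
    C ↦ B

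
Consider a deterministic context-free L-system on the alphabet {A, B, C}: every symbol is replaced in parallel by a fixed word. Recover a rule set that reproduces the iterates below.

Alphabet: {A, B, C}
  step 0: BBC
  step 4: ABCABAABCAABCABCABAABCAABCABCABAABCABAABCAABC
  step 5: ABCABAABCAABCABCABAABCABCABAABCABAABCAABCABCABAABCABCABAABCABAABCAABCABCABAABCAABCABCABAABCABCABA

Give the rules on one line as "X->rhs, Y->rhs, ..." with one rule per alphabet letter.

  step 4 ⇒ step 5: ABCABAABCAABCABCABAABCAABCABCABAABCABAABCAABC ⇒ ABC·A·BA·ABC·A·ABC·ABC·A·BA·ABC·ABC·A·BA·ABC·A·BA·ABC·A·ABC·ABC·A·BA·ABC·ABC·A·BA·ABC·A·BA·ABC·A·ABC·ABC·A·BA·ABC·A·ABC·ABC·A·BA·ABC·ABC·A·BA
    A ↦ ABC
    B ↦ A
    C ↦ BA

A->ABC, B->A, C->BA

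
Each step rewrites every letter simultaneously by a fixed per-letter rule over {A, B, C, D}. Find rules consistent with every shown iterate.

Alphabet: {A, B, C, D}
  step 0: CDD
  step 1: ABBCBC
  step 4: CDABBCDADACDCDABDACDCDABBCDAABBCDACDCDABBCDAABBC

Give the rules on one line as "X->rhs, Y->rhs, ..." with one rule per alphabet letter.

  step 0 ⇒ step 1: CDD ⇒ AB·BC·BC
    C ↦ AB
    D ↦ BC
    A ↦ DA  (constrained at step 1)
    B ↦ CD  (constrained at step 1)

A->DA, B->CD, C->AB, D->BC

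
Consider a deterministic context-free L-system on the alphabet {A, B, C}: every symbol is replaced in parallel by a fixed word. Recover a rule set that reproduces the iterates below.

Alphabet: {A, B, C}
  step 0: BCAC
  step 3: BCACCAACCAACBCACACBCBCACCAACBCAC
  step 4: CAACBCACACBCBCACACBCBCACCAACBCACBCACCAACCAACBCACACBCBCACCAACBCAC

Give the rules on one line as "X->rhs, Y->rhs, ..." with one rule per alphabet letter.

  step 3 ⇒ step 4: BCACCAACCAACBCACACBCBCACCAACBCAC ⇒ CA·AC·BC·AC·AC·BC·BC·AC·AC·BC·BC·AC·CA·AC·BC·AC·BC·AC·CA·AC·CA·AC·BC·AC·AC·BC·BC·AC·CA·AC·BC·AC
    A ↦ BC
    B ↦ CA
    C ↦ AC

A->BC, B->CA, C->AC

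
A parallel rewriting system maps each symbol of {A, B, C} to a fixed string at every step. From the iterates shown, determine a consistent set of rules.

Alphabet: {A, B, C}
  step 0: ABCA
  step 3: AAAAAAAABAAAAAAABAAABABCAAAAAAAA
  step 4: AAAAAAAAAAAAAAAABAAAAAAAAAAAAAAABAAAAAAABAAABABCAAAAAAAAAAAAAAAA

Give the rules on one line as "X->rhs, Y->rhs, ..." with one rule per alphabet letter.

A->AA, B->BA, C->BC

  step 3 ⇒ step 4: AAAAAAAABAAAAAAABAAABABCAAAAAAAA ⇒ AA·AA·AA·AA·AA·AA·AA·AA·BA·AA·AA·AA·AA·AA·AA·AA·BA·AA·AA·AA·BA·AA·BA·BC·AA·AA·AA·AA·AA·AA·AA·AA
    A ↦ AA
    B ↦ BA
    C ↦ BC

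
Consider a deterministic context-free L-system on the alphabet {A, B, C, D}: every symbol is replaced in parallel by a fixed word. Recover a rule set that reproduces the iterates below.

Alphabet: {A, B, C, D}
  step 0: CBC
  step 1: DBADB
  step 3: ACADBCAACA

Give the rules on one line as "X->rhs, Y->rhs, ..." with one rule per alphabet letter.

  step 0 ⇒ step 1: CBC ⇒ DB·A·DB
    B ↦ A
    C ↦ DB
    A ↦ CA  (constrained at step 1)
    D ↦ B  (constrained at step 1)

A->CA, B->A, C->DB, D->B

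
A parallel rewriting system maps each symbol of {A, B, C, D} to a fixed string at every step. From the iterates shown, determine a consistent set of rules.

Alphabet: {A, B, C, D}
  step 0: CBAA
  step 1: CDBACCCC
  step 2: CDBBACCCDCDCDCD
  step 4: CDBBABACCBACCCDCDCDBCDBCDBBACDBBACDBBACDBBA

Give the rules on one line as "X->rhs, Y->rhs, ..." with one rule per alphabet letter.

A->CC, B->BA, C->CD, D->B

  step 1 ⇒ step 2: CDBACCCC ⇒ CD·B·BA·CC·CD·CD·CD·CD
    A ↦ CC
    B ↦ BA
    C ↦ CD
    D ↦ B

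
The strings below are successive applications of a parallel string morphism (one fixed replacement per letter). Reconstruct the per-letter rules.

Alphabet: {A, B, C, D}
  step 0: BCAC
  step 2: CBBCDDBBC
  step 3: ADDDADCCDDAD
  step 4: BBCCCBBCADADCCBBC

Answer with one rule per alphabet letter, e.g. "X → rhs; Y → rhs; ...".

A->BB, B->D, C->AD, D->C

  step 3 ⇒ step 4: ADDDADCCDDAD ⇒ BB·C·C·C·BB·C·AD·AD·C·C·BB·C
    A ↦ BB
    C ↦ AD
    D ↦ C
  step 2 ⇒ step 3: CBBCDDBBC ⇒ AD·D·D·AD·C·C·D·D·AD
    B ↦ D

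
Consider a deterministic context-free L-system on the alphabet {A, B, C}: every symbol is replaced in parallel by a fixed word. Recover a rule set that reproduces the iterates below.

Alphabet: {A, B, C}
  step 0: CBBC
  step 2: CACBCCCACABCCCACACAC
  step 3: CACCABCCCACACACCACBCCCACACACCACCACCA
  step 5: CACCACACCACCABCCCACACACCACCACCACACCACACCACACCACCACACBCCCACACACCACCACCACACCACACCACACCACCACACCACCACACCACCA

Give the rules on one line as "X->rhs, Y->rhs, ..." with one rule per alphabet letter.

A->C, B->BCC, C->CA

  step 2 ⇒ step 3: CACBCCCACABCCCACACAC ⇒ CA·C·CA·BCC·CA·CA·CA·C·CA·C·BCC·CA·CA·CA·C·CA·C·CA·C·CA
    A ↦ C
    B ↦ BCC
    C ↦ CA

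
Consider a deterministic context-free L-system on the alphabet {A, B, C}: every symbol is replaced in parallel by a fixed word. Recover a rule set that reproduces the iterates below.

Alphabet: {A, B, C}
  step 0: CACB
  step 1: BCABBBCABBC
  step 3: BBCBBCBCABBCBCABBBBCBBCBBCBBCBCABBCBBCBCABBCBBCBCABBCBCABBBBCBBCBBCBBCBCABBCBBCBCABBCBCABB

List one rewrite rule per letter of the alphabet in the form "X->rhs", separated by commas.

A->BB, B->BBC, C->BCA

  step 0 ⇒ step 1: CACB ⇒ BCA·BB·BCA·BBC
    A ↦ BB
    B ↦ BBC
    C ↦ BCA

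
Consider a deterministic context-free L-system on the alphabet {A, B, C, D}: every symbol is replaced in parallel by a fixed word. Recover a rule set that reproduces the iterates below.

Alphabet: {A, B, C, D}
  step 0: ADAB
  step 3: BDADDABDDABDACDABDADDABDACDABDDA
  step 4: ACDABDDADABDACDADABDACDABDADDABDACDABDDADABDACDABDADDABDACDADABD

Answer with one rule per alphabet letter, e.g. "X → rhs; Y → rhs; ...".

A->BD, B->AC, C->AD, D->DA

  step 3 ⇒ step 4: BDADDABDDABDACDABDADDABDACDABDDA ⇒ AC·DA·BD·DA·DA·BD·AC·DA·DA·BD·AC·DA·BD·AD·DA·BD·AC·DA·BD·DA·DA·BD·AC·DA·BD·AD·DA·BD·AC·DA·DA·BD
    A ↦ BD
    B ↦ AC
    C ↦ AD
    D ↦ DA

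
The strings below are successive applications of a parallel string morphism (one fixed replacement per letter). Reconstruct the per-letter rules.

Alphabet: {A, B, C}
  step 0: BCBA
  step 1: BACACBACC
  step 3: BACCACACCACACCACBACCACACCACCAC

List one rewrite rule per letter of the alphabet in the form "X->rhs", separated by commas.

  step 0 ⇒ step 1: BCBA ⇒ BAC·AC·BAC·C
    A ↦ C
    B ↦ BAC
    C ↦ AC

A->C, B->BAC, C->AC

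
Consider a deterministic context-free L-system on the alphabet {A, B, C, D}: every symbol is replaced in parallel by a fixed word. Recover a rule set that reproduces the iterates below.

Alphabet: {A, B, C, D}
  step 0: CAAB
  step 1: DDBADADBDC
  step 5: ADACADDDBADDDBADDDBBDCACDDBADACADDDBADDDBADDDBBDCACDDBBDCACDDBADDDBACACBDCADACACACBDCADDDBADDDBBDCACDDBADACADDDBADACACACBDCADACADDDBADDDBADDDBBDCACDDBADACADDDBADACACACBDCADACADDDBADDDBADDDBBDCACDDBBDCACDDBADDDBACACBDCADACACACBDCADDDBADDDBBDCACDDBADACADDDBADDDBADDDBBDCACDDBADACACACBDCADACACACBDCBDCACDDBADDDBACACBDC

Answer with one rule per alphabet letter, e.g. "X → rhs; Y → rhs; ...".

  step 0 ⇒ step 1: CAAB ⇒ DDB·AD·AD·BDC
    A ↦ AD
    B ↦ BDC
    C ↦ DDB
    D ↦ AC  (constrained at step 1)

A->AD, B->BDC, C->DDB, D->AC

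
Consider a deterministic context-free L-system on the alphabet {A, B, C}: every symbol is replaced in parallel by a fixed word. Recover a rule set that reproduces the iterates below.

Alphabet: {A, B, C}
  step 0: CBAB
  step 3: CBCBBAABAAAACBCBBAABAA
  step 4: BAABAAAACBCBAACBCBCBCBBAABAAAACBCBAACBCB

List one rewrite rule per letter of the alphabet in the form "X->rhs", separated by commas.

  step 3 ⇒ step 4: CBCBBAABAAAACBCBBAABAA ⇒ B·AA·B·AA·AA·CB·CB·AA·CB·CB·CB·CB·B·AA·B·AA·AA·CB·CB·AA·CB·CB
    A ↦ CB
    B ↦ AA
    C ↦ B

A->CB, B->AA, C->B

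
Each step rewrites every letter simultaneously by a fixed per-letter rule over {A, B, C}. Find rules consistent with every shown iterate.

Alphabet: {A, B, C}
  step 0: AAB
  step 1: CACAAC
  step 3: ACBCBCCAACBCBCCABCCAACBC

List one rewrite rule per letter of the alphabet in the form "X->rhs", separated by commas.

  step 0 ⇒ step 1: AAB ⇒ CA·CA·AC
    A ↦ CA
    B ↦ AC
    C ↦ BC  (constrained at step 1)

A->CA, B->AC, C->BC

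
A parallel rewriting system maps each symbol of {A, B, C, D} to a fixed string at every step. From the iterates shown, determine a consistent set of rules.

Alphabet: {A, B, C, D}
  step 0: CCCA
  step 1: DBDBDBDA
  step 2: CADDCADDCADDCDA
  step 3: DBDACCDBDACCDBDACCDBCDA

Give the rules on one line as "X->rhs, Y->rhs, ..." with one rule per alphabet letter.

A->DA, B->ADD, C->DB, D->C

  step 2 ⇒ step 3: CADDCADDCADDCDA ⇒ DB·DA·C·C·DB·DA·C·C·DB·DA·C·C·DB·C·DA
    A ↦ DA
    C ↦ DB
    D ↦ C
  step 1 ⇒ step 2: DBDBDBDA ⇒ C·ADD·C·ADD·C·ADD·C·DA
    B ↦ ADD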